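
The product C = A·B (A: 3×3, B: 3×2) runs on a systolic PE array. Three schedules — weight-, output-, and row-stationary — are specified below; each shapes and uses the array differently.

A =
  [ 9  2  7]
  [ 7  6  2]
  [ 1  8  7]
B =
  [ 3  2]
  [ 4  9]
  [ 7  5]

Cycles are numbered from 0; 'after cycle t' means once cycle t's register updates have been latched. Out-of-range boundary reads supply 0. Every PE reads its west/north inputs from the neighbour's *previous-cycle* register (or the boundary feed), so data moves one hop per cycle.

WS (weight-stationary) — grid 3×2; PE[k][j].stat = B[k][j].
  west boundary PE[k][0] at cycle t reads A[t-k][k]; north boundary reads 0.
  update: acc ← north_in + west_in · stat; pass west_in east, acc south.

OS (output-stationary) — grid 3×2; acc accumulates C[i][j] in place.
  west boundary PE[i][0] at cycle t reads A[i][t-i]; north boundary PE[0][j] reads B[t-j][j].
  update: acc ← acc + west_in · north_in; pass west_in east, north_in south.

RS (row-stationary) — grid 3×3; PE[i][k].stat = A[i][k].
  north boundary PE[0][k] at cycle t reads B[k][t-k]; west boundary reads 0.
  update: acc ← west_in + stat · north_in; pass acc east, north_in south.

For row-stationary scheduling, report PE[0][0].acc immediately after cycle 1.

PE[0][0].acc = 18

RS 3×3: PE[0][0] cycle-by-cycle (with neighbour feeds):
  step 0 · PE0,0: acc=27; fwd→27 fwd↓3
  step 1 · PE0,0: acc=18; fwd→18 fwd↓2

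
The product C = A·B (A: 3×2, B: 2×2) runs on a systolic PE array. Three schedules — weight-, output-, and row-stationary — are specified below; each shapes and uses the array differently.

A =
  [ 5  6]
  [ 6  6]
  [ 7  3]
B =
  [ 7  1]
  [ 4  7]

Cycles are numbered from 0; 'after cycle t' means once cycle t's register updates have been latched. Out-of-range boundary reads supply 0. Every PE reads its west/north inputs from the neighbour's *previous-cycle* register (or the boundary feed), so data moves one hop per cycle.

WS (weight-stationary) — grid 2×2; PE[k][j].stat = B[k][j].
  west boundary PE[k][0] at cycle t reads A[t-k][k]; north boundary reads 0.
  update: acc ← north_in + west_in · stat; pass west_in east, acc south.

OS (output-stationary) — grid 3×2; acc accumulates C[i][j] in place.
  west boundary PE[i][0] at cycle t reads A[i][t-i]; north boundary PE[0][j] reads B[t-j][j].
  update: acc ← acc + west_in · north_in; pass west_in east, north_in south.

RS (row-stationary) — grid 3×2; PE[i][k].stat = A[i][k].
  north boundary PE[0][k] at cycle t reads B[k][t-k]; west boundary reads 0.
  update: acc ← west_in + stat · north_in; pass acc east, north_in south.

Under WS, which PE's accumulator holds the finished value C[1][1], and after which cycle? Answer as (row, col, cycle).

WS: C[1][1] accumulates in PE[1][1]:
  [0] (1,1) acc=0 (h:0 v:0)
  [1] (1,1) acc=0 (h:0 v:0)
  [2] (1,1) acc=47 (h:6 v:47)
  [3] (1,1) acc=48 (h:6 v:48)

(row, col, cycle) = (1, 1, 3)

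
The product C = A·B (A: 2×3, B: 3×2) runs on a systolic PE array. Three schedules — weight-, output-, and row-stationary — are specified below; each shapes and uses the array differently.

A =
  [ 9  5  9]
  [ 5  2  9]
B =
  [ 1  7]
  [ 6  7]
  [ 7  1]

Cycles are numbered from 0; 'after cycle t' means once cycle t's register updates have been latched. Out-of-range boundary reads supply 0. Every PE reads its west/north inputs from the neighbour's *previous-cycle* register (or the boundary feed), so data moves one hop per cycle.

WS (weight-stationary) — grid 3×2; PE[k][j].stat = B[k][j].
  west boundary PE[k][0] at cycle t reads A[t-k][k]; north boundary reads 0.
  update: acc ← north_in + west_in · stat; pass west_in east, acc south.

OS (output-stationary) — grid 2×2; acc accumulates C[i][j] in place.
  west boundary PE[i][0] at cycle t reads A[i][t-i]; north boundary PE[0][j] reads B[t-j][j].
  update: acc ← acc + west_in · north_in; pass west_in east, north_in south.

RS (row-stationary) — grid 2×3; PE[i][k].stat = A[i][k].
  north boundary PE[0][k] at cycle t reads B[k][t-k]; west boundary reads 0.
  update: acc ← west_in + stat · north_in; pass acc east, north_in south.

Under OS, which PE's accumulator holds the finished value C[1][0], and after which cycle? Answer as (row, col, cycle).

(row, col, cycle) = (1, 0, 3)

Under OS, C[1][0] lands at PE[1][0]:
  t=0 PE[1][0]: acc=0 h=0 v=0
  t=1 PE[1][0]: acc=5 h=5 v=1
  t=2 PE[1][0]: acc=17 h=2 v=6
  t=3 PE[1][0]: acc=80 h=9 v=7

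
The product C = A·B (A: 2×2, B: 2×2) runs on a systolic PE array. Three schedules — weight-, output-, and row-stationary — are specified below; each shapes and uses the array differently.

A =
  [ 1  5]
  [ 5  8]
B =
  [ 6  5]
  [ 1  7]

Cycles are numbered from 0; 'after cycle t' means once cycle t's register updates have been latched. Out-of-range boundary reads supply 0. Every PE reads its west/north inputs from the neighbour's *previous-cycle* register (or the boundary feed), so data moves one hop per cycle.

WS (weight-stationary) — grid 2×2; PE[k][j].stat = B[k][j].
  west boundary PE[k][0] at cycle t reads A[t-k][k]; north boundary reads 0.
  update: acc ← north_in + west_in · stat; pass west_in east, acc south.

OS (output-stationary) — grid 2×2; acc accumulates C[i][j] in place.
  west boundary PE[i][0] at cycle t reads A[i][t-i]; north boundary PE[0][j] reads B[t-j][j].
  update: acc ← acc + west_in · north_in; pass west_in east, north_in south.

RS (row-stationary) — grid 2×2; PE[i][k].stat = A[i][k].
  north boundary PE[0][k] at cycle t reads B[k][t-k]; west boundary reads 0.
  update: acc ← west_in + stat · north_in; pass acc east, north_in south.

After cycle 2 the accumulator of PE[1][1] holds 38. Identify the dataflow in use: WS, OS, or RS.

dataflow = RS

WS (2×2 grid), PE[1][1]:
  0: (1,1).acc=0  regs=<0,0>
  1: (1,1).acc=0  regs=<0,0>
  2: (1,1).acc=40  regs=<5,40>
OS (2×2 grid), PE[1][1]:
  0: (1,1).acc=0  regs=<0,0>
  1: (1,1).acc=0  regs=<0,0>
  2: (1,1).acc=25  regs=<5,5>
RS (2×2 grid), PE[1][1]:
  0: (1,1).acc=0  regs=<0,0>
  1: (1,1).acc=0  regs=<0,0>
  2: (1,1).acc=38  regs=<38,1>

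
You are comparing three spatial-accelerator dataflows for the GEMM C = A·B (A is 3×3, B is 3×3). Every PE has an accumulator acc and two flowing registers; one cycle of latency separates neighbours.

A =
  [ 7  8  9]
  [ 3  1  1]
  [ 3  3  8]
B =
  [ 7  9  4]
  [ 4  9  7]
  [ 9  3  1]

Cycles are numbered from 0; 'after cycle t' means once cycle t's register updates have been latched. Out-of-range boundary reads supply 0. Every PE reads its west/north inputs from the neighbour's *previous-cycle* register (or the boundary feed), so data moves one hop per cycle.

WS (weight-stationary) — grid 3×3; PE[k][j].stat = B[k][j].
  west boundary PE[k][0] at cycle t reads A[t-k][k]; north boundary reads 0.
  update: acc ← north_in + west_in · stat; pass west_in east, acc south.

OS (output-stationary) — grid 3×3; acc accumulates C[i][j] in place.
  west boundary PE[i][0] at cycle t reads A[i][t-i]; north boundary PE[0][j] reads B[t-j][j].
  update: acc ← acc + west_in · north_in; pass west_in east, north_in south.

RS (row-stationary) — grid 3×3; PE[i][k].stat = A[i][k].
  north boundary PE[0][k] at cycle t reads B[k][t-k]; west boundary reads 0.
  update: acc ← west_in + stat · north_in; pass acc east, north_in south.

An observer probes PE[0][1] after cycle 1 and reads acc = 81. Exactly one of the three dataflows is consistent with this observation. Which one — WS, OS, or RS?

— WS: 3×3; PE[0][1] trace:
  [0] (0,1) acc=0 (h:0 v:0)
  [1] (0,1) acc=63 (h:7 v:63)
— OS: 3×3; PE[0][1] trace:
  [0] (0,1) acc=0 (h:0 v:0)
  [1] (0,1) acc=63 (h:7 v:9)
— RS: 3×3; PE[0][1] trace:
  [0] (0,1) acc=0 (h:0 v:0)
  [1] (0,1) acc=81 (h:81 v:4)

dataflow = RS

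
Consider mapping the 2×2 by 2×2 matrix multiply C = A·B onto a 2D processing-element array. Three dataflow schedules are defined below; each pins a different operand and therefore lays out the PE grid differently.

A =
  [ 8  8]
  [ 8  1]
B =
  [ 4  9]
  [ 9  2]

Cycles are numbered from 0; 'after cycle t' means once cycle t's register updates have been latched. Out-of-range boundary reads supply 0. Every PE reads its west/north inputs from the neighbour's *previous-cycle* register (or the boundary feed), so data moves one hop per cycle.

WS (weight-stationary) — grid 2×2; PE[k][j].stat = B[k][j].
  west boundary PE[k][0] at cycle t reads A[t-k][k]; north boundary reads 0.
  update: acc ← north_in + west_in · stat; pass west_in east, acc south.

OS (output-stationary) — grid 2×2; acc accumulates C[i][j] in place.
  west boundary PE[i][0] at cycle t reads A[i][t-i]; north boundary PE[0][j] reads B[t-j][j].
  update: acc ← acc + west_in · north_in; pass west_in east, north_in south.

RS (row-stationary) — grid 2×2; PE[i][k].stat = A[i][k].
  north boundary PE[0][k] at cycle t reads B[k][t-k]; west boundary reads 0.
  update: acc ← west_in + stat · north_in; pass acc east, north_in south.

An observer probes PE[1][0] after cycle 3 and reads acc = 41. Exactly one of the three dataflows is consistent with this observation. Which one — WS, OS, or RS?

dataflow = OS

WS (2×2 grid), PE[1][0]:
  after 0 — PE[1][0] acc=0, pass-E 0, pass-S 0
  after 1 — PE[1][0] acc=104, pass-E 8, pass-S 104
  after 2 — PE[1][0] acc=41, pass-E 1, pass-S 41
  after 3 — PE[1][0] acc=0, pass-E 0, pass-S 0
OS (2×2 grid), PE[1][0]:
  after 0 — PE[1][0] acc=0, pass-E 0, pass-S 0
  after 1 — PE[1][0] acc=32, pass-E 8, pass-S 4
  after 2 — PE[1][0] acc=41, pass-E 1, pass-S 9
  after 3 — PE[1][0] acc=41, pass-E 0, pass-S 0
RS (2×2 grid), PE[1][0]:
  after 0 — PE[1][0] acc=0, pass-E 0, pass-S 0
  after 1 — PE[1][0] acc=32, pass-E 32, pass-S 4
  after 2 — PE[1][0] acc=72, pass-E 72, pass-S 9
  after 3 — PE[1][0] acc=0, pass-E 0, pass-S 0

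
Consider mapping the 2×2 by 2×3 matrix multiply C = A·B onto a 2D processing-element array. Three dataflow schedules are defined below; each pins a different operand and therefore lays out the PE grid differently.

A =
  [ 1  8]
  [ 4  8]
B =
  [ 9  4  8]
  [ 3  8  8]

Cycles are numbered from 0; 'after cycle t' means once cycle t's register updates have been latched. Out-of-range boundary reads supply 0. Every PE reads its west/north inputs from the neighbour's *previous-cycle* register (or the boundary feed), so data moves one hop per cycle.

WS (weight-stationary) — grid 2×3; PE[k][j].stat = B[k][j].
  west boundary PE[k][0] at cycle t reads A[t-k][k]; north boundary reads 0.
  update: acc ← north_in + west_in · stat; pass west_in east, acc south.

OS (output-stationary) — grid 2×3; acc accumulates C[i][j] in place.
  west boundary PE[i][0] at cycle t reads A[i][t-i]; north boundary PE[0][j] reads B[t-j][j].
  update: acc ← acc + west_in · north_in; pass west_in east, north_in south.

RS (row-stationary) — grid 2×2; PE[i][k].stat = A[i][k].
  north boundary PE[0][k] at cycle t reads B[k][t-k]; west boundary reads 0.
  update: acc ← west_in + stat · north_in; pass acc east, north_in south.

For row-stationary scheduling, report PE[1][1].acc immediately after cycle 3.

PE[1][1].acc = 80

RS (2×2). Following PE[1][1] plus its west/north inputs:
  t=0 PE[0][1]: acc=0 h=0 v=0
  t=0 PE[1][0]: acc=0 h=0 v=0
  t=0 PE[1][1]: acc=0 h=0 v=0
  t=1 PE[0][1]: acc=33 h=33 v=3
  t=1 PE[1][0]: acc=36 h=36 v=9
  t=1 PE[1][1]: acc=0 h=0 v=0
  t=2 PE[0][1]: acc=68 h=68 v=8
  t=2 PE[1][0]: acc=16 h=16 v=4
  t=2 PE[1][1]: acc=60 h=60 v=3
  t=3 PE[0][1]: acc=72 h=72 v=8
  t=3 PE[1][0]: acc=32 h=32 v=8
  t=3 PE[1][1]: acc=80 h=80 v=8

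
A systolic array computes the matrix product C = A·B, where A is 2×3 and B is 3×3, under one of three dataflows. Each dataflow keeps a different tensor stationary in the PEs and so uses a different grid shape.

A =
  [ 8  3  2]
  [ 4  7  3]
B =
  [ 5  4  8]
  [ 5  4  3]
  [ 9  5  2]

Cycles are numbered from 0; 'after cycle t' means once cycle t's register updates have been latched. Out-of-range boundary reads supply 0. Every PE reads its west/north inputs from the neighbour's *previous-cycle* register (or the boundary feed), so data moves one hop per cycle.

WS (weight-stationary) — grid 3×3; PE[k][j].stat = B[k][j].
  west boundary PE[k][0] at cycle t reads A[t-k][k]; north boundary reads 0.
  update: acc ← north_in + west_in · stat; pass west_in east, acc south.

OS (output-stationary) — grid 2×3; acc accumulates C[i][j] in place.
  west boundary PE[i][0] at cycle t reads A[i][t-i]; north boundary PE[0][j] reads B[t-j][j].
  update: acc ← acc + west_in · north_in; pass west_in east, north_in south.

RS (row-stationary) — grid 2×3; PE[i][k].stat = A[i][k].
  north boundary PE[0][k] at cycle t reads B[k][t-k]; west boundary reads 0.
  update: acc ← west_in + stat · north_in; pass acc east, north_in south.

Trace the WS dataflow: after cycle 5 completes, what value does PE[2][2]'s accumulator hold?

Tracing WS — 3×3 array, target PE[2][2]:
  cycle 0: PE[1][2] → acc 0, east 0, south 0
  cycle 0: PE[2][1] → acc 0, east 0, south 0
  cycle 0: PE[2][2] → acc 0, east 0, south 0
  cycle 1: PE[1][2] → acc 0, east 0, south 0
  cycle 1: PE[2][1] → acc 0, east 0, south 0
  cycle 1: PE[2][2] → acc 0, east 0, south 0
  cycle 2: PE[1][2] → acc 0, east 0, south 0
  cycle 2: PE[2][1] → acc 0, east 0, south 0
  cycle 2: PE[2][2] → acc 0, east 0, south 0
  cycle 3: PE[1][2] → acc 73, east 3, south 73
  cycle 3: PE[2][1] → acc 54, east 2, south 54
  cycle 3: PE[2][2] → acc 0, east 0, south 0
  cycle 4: PE[1][2] → acc 53, east 7, south 53
  cycle 4: PE[2][1] → acc 59, east 3, south 59
  cycle 4: PE[2][2] → acc 77, east 2, south 77
  cycle 5: PE[1][2] → acc 0, east 0, south 0
  cycle 5: PE[2][1] → acc 0, east 0, south 0
  cycle 5: PE[2][2] → acc 59, east 3, south 59

PE[2][2].acc = 59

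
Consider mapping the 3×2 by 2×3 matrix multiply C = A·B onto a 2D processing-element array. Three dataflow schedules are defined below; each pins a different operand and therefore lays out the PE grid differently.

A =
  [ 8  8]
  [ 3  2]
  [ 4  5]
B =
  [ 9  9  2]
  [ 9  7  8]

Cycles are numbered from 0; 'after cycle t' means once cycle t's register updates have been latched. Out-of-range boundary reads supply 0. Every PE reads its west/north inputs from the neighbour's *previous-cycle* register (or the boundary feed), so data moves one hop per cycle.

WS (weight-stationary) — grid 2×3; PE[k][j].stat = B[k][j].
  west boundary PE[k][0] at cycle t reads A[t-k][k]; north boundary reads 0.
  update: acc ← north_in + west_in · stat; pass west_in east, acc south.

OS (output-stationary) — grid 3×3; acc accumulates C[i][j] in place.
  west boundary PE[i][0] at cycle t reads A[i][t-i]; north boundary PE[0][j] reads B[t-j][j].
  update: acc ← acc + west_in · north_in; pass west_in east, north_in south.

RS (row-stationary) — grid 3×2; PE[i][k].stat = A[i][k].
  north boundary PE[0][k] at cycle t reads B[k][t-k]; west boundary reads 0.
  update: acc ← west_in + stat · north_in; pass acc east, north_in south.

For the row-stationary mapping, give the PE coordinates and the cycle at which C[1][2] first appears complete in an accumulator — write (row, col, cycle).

(row, col, cycle) = (1, 1, 4)

RS: C[1][2] accumulates in PE[1][1]:
  0: (1,1).acc=0  regs=<0,0>
  1: (1,1).acc=0  regs=<0,0>
  2: (1,1).acc=45  regs=<45,9>
  3: (1,1).acc=41  regs=<41,7>
  4: (1,1).acc=22  regs=<22,8>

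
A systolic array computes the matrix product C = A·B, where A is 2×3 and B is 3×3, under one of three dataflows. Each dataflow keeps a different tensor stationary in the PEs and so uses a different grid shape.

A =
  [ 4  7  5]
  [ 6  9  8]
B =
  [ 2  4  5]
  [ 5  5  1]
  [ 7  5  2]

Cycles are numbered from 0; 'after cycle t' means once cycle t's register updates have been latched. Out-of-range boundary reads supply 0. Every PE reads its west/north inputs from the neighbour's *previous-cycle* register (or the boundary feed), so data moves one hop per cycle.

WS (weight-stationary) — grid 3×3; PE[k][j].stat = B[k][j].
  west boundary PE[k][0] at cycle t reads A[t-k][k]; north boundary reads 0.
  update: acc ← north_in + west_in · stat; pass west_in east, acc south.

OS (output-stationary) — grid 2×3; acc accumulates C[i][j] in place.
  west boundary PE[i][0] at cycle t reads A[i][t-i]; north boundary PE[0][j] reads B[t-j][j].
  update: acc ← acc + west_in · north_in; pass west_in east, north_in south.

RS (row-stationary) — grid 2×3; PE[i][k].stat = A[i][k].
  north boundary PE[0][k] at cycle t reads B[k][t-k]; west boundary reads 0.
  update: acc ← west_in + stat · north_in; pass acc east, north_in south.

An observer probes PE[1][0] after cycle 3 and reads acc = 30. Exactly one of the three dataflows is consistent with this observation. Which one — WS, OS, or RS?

Under WS (3×3), PE[1][0]:
  t=0 PE[1][0]: acc=0 h=0 v=0
  t=1 PE[1][0]: acc=43 h=7 v=43
  t=2 PE[1][0]: acc=57 h=9 v=57
  t=3 PE[1][0]: acc=0 h=0 v=0
Under OS (2×3), PE[1][0]:
  t=0 PE[1][0]: acc=0 h=0 v=0
  t=1 PE[1][0]: acc=12 h=6 v=2
  t=2 PE[1][0]: acc=57 h=9 v=5
  t=3 PE[1][0]: acc=113 h=8 v=7
Under RS (2×3), PE[1][0]:
  t=0 PE[1][0]: acc=0 h=0 v=0
  t=1 PE[1][0]: acc=12 h=12 v=2
  t=2 PE[1][0]: acc=24 h=24 v=4
  t=3 PE[1][0]: acc=30 h=30 v=5

dataflow = RS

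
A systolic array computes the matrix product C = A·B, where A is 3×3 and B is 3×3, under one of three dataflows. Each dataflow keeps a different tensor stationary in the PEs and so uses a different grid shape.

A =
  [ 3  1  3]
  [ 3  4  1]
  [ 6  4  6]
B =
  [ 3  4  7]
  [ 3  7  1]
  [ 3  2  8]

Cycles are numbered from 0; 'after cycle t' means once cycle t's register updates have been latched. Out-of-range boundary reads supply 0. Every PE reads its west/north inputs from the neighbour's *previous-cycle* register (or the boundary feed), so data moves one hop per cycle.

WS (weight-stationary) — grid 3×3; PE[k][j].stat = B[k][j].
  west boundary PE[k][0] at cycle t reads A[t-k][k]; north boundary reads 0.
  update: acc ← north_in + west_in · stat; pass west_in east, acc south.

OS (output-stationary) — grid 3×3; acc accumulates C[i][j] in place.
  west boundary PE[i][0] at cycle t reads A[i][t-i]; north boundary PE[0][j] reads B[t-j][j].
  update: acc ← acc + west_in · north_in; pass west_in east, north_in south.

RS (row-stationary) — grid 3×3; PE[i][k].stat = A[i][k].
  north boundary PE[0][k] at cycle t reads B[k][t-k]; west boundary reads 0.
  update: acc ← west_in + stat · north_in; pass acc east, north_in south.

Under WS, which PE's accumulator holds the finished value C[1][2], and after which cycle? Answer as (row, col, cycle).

Under WS, C[1][2] lands at PE[2][2]:
  @0  [2,2]  acc 0  |  →0  ↓0
  @1  [2,2]  acc 0  |  →0  ↓0
  @2  [2,2]  acc 0  |  →0  ↓0
  @3  [2,2]  acc 0  |  →0  ↓0
  @4  [2,2]  acc 46  |  →3  ↓46
  @5  [2,2]  acc 33  |  →1  ↓33

(row, col, cycle) = (2, 2, 5)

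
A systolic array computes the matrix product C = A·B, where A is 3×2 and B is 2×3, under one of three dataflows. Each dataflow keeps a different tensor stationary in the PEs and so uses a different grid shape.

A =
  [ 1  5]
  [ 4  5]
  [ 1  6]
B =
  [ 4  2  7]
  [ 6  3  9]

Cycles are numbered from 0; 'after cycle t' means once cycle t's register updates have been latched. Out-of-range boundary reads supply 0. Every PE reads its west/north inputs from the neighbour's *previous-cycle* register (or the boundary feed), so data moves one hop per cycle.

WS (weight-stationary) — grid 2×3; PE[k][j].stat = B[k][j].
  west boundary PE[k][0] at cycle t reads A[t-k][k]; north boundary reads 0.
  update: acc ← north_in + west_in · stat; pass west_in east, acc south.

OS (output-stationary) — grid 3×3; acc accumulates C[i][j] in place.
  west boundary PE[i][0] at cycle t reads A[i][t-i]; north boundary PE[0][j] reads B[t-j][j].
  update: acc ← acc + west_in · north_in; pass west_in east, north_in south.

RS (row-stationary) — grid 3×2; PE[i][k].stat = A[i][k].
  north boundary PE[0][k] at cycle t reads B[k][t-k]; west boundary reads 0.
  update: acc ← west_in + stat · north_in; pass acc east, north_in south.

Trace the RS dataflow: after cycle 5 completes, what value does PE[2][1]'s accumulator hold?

PE[2][1].acc = 61

RS on a 3×2 grid — tracing PE[2][1] and its feeders:
  @0  [1,1]  acc 0  |  →0  ↓0
  @0  [2,0]  acc 0  |  →0  ↓0
  @0  [2,1]  acc 0  |  →0  ↓0
  @1  [1,1]  acc 0  |  →0  ↓0
  @1  [2,0]  acc 0  |  →0  ↓0
  @1  [2,1]  acc 0  |  →0  ↓0
  @2  [1,1]  acc 46  |  →46  ↓6
  @2  [2,0]  acc 4  |  →4  ↓4
  @2  [2,1]  acc 0  |  →0  ↓0
  @3  [1,1]  acc 23  |  →23  ↓3
  @3  [2,0]  acc 2  |  →2  ↓2
  @3  [2,1]  acc 40  |  →40  ↓6
  @4  [1,1]  acc 73  |  →73  ↓9
  @4  [2,0]  acc 7  |  →7  ↓7
  @4  [2,1]  acc 20  |  →20  ↓3
  @5  [1,1]  acc 0  |  →0  ↓0
  @5  [2,0]  acc 0  |  →0  ↓0
  @5  [2,1]  acc 61  |  →61  ↓9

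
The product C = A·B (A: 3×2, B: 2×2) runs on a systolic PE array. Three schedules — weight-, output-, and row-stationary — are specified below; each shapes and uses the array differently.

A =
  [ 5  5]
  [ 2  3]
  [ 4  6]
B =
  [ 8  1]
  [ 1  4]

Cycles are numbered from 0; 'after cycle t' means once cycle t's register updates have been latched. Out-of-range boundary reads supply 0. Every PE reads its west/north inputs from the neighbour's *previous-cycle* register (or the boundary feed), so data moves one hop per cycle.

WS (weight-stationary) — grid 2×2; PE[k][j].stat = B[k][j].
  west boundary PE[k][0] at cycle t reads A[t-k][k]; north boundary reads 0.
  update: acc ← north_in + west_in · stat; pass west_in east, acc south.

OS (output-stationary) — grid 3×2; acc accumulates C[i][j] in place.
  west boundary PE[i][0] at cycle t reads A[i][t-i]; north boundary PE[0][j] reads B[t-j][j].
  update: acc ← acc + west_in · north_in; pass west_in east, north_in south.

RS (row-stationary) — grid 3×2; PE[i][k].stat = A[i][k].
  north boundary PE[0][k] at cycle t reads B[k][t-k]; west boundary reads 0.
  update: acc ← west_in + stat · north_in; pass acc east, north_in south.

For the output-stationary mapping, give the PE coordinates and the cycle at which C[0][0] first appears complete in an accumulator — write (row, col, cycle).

(row, col, cycle) = (0, 0, 1)

OS: C[0][0] accumulates in PE[0][0]:
  step 0 · PE0,0: acc=40; fwd→5 fwd↓8
  step 1 · PE0,0: acc=45; fwd→5 fwd↓1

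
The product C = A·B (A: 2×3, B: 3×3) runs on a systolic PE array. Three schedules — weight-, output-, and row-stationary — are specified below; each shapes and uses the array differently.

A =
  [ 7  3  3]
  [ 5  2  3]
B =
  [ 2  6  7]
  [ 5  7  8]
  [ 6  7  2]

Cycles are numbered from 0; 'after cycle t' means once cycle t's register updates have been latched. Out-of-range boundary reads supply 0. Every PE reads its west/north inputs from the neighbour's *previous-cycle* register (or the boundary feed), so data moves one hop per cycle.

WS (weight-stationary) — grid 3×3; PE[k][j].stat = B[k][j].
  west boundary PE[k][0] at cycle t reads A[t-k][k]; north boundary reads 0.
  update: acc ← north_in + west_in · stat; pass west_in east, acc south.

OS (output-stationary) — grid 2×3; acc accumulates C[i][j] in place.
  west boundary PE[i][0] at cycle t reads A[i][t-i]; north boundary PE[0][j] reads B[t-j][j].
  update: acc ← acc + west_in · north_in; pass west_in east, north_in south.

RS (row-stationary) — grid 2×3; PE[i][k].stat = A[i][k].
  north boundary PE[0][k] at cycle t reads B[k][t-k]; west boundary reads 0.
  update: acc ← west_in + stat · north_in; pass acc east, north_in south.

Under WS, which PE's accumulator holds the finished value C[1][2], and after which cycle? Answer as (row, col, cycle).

WS: C[1][2] accumulates in PE[2][2]:
  [0] (2,2) acc=0 (h:0 v:0)
  [1] (2,2) acc=0 (h:0 v:0)
  [2] (2,2) acc=0 (h:0 v:0)
  [3] (2,2) acc=0 (h:0 v:0)
  [4] (2,2) acc=79 (h:3 v:79)
  [5] (2,2) acc=57 (h:3 v:57)

(row, col, cycle) = (2, 2, 5)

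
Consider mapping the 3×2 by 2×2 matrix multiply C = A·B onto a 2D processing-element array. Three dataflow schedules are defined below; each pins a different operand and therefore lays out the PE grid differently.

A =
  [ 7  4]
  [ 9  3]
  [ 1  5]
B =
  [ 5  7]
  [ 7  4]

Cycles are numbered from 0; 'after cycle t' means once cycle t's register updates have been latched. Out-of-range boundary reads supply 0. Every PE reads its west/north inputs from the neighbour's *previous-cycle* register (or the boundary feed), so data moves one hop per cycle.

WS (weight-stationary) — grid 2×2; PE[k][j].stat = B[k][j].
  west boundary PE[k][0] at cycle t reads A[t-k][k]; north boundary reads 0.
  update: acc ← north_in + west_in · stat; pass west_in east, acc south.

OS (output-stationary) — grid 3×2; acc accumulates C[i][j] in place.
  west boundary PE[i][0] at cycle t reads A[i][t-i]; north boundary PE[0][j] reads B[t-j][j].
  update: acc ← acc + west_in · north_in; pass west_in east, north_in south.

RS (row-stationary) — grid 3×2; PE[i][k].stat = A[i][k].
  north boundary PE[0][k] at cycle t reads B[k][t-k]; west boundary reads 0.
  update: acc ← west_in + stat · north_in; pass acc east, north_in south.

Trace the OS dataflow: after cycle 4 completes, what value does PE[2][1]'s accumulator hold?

Tracing OS — 3×2 array, target PE[2][1]:
  step 0 · PE1,1: acc=0; fwd→0 fwd↓0
  step 0 · PE2,0: acc=0; fwd→0 fwd↓0
  step 0 · PE2,1: acc=0; fwd→0 fwd↓0
  step 1 · PE1,1: acc=0; fwd→0 fwd↓0
  step 1 · PE2,0: acc=0; fwd→0 fwd↓0
  step 1 · PE2,1: acc=0; fwd→0 fwd↓0
  step 2 · PE1,1: acc=63; fwd→9 fwd↓7
  step 2 · PE2,0: acc=5; fwd→1 fwd↓5
  step 2 · PE2,1: acc=0; fwd→0 fwd↓0
  step 3 · PE1,1: acc=75; fwd→3 fwd↓4
  step 3 · PE2,0: acc=40; fwd→5 fwd↓7
  step 3 · PE2,1: acc=7; fwd→1 fwd↓7
  step 4 · PE1,1: acc=75; fwd→0 fwd↓0
  step 4 · PE2,0: acc=40; fwd→0 fwd↓0
  step 4 · PE2,1: acc=27; fwd→5 fwd↓4

PE[2][1].acc = 27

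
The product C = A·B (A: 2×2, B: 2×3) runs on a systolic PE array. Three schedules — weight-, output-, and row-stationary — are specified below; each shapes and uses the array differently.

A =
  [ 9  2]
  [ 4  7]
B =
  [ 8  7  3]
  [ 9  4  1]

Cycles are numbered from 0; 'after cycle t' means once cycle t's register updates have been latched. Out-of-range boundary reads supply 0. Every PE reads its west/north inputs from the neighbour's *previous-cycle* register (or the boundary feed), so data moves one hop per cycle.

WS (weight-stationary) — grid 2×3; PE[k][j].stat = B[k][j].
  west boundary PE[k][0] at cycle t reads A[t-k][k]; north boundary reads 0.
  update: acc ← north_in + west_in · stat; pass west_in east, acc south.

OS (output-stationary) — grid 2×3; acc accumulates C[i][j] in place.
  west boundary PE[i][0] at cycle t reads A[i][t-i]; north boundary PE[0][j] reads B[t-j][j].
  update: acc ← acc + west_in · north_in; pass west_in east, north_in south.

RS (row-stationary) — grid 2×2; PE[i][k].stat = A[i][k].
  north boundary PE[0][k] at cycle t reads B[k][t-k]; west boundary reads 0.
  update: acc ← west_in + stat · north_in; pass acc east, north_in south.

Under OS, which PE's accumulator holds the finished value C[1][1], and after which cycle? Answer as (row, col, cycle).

(row, col, cycle) = (1, 1, 3)

Under OS, C[1][1] lands at PE[1][1]:
  c0 r1c1: 0 / 0 / 0
  c1 r1c1: 0 / 0 / 0
  c2 r1c1: 28 / 4 / 7
  c3 r1c1: 56 / 7 / 4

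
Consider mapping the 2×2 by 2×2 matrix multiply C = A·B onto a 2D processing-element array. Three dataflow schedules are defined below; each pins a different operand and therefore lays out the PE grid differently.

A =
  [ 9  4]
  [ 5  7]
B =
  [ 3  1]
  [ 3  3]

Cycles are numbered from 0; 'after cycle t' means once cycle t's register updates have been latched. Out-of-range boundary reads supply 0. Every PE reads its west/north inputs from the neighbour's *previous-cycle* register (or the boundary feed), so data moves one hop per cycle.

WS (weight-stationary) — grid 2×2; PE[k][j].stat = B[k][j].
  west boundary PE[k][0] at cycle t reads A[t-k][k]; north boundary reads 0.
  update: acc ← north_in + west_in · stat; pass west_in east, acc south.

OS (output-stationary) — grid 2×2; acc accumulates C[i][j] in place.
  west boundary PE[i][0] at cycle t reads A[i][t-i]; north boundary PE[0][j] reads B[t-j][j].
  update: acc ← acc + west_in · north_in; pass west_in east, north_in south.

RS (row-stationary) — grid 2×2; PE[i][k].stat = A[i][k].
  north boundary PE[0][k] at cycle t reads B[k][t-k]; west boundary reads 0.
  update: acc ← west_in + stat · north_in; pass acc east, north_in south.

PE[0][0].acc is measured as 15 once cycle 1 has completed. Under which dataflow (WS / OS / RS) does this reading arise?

dataflow = WS

WS (2×2 grid), PE[0][0]:
  @0  [0,0]  acc 27  |  →9  ↓27
  @1  [0,0]  acc 15  |  →5  ↓15
OS (2×2 grid), PE[0][0]:
  @0  [0,0]  acc 27  |  →9  ↓3
  @1  [0,0]  acc 39  |  →4  ↓3
RS (2×2 grid), PE[0][0]:
  @0  [0,0]  acc 27  |  →27  ↓3
  @1  [0,0]  acc 9  |  →9  ↓1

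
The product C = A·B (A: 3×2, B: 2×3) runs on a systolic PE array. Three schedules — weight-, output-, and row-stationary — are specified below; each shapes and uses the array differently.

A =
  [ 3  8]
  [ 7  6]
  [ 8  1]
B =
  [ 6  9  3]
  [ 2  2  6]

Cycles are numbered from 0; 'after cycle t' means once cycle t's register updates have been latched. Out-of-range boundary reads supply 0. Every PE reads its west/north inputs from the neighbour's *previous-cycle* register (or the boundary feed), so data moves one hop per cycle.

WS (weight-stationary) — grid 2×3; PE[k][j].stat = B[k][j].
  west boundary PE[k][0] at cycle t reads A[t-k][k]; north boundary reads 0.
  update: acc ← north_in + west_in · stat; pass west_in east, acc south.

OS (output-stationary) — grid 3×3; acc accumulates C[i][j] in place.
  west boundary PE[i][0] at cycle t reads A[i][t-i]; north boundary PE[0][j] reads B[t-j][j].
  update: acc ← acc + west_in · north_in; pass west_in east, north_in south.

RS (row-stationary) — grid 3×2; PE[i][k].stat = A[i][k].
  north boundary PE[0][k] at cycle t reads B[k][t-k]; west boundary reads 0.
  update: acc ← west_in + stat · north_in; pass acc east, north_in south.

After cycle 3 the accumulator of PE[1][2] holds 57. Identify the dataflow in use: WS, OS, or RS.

WS [2×3] PE[1][2] across cycles:
  @0  [1,2]  acc 0  |  →0  ↓0
  @1  [1,2]  acc 0  |  →0  ↓0
  @2  [1,2]  acc 0  |  →0  ↓0
  @3  [1,2]  acc 57  |  →8  ↓57
OS [3×3] PE[1][2] across cycles:
  @0  [1,2]  acc 0  |  →0  ↓0
  @1  [1,2]  acc 0  |  →0  ↓0
  @2  [1,2]  acc 0  |  →0  ↓0
  @3  [1,2]  acc 21  |  →7  ↓3
RS: PE[1][2] is outside its 3×2 grid.

dataflow = WS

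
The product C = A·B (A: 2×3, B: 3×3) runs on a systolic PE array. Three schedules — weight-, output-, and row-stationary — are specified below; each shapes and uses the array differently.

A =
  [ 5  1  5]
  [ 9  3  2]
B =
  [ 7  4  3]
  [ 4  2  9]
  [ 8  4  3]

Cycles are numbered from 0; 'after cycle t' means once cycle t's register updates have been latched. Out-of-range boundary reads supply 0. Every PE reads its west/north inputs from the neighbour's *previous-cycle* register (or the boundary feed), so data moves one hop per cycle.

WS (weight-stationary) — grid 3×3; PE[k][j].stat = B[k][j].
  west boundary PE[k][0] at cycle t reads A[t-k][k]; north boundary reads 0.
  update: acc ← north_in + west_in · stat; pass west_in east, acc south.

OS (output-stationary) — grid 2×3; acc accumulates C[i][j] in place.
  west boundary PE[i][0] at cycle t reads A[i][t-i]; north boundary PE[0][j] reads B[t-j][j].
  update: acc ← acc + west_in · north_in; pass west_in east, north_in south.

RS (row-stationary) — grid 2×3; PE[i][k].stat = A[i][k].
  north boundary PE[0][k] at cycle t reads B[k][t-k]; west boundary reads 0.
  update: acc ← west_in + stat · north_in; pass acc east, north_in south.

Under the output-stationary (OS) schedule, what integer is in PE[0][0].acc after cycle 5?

PE[0][0].acc = 79

Tracing OS — 2×3 array, target PE[0][0]:
  step 0 · PE0,0: acc=35; fwd→5 fwd↓7
  step 1 · PE0,0: acc=39; fwd→1 fwd↓4
  step 2 · PE0,0: acc=79; fwd→5 fwd↓8
  step 3 · PE0,0: acc=79; fwd→0 fwd↓0
  step 4 · PE0,0: acc=79; fwd→0 fwd↓0
  step 5 · PE0,0: acc=79; fwd→0 fwd↓0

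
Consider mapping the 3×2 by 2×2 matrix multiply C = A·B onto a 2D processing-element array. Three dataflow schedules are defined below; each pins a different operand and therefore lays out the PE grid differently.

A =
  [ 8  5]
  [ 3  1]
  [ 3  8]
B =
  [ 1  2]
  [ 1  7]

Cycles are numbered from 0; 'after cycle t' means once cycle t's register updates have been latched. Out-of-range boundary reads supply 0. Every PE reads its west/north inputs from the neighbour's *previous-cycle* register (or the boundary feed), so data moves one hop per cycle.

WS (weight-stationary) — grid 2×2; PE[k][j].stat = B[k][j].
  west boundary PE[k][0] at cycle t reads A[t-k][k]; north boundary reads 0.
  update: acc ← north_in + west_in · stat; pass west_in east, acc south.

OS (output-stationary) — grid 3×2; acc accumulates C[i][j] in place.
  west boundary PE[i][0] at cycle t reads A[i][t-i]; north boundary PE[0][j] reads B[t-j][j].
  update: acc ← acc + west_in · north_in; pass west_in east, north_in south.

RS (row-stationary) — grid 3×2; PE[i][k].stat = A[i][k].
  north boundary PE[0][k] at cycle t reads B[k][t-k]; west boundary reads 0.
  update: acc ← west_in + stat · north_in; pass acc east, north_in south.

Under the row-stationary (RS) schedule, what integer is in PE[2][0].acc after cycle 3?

RS 3×2: PE[2][0] cycle-by-cycle (with neighbour feeds):
  cycle 0: PE[1][0] → acc 0, east 0, south 0
  cycle 0: PE[2][0] → acc 0, east 0, south 0
  cycle 1: PE[1][0] → acc 3, east 3, south 1
  cycle 1: PE[2][0] → acc 0, east 0, south 0
  cycle 2: PE[1][0] → acc 6, east 6, south 2
  cycle 2: PE[2][0] → acc 3, east 3, south 1
  cycle 3: PE[1][0] → acc 0, east 0, south 0
  cycle 3: PE[2][0] → acc 6, east 6, south 2

PE[2][0].acc = 6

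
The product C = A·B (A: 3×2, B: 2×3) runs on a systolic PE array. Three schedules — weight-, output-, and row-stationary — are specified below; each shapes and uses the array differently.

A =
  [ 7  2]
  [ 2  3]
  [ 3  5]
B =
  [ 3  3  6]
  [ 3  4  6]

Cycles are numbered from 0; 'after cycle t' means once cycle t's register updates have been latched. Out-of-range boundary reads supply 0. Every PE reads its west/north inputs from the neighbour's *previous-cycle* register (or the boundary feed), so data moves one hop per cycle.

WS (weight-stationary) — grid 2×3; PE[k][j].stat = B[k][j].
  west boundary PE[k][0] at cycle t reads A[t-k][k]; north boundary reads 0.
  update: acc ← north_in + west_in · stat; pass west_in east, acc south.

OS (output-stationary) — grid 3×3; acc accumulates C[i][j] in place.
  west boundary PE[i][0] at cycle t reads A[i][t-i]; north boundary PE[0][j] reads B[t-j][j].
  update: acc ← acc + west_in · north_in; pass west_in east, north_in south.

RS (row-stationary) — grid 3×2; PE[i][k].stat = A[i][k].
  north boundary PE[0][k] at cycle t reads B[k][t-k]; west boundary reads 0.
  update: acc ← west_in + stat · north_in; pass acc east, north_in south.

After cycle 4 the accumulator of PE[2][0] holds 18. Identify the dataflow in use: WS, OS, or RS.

dataflow = RS

— WS: 2×3 array has no PE[2][0].
OS (3×3 grid), PE[2][0]:
  [0] (2,0) acc=0 (h:0 v:0)
  [1] (2,0) acc=0 (h:0 v:0)
  [2] (2,0) acc=9 (h:3 v:3)
  [3] (2,0) acc=24 (h:5 v:3)
  [4] (2,0) acc=24 (h:0 v:0)
RS (3×2 grid), PE[2][0]:
  [0] (2,0) acc=0 (h:0 v:0)
  [1] (2,0) acc=0 (h:0 v:0)
  [2] (2,0) acc=9 (h:9 v:3)
  [3] (2,0) acc=9 (h:9 v:3)
  [4] (2,0) acc=18 (h:18 v:6)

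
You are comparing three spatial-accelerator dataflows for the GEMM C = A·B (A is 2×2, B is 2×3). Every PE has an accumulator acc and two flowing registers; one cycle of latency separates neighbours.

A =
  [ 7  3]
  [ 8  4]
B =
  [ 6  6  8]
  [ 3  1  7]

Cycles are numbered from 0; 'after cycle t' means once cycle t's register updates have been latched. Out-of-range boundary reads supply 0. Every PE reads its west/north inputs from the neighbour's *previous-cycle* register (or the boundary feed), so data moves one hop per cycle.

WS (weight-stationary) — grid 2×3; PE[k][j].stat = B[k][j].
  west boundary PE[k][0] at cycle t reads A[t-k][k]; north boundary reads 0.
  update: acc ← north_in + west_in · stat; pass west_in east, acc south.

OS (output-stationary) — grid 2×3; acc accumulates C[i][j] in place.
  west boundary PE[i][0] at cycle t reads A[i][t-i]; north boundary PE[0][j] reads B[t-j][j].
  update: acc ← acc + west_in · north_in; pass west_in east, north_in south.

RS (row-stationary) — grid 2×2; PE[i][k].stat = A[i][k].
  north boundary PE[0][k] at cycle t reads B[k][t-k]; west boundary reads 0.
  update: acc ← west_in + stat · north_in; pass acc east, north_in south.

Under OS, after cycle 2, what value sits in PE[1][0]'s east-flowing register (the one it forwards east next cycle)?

OS (2×3). Following PE[1][0] plus its west/north inputs:
  cycle 0: PE[0][0] → acc 42, east 7, south 6
  cycle 0: PE[1][0] → acc 0, east 0, south 0
  cycle 1: PE[0][0] → acc 51, east 3, south 3
  cycle 1: PE[1][0] → acc 48, east 8, south 6
  cycle 2: PE[0][0] → acc 51, east 0, south 0
  cycle 2: PE[1][0] → acc 60, east 4, south 3

register = 4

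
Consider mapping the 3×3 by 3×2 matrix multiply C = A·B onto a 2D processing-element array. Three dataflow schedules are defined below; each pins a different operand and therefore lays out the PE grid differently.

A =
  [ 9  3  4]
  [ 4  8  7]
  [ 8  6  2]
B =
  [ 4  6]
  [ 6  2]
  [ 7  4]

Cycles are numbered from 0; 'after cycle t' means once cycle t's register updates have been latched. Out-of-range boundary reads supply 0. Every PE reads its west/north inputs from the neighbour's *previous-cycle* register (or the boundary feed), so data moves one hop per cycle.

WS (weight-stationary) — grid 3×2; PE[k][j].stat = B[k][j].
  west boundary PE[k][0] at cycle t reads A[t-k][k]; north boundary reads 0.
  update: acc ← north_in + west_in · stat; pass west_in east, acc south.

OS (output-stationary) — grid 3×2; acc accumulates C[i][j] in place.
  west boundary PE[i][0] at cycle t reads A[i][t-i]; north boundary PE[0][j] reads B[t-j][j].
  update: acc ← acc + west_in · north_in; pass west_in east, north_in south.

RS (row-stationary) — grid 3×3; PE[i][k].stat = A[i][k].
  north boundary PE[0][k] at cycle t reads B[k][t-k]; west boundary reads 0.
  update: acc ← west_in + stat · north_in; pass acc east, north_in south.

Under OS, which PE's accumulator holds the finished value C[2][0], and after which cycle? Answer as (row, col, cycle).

Under OS, C[2][0] lands at PE[2][0]:
  t=0 PE[2][0]: acc=0 h=0 v=0
  t=1 PE[2][0]: acc=0 h=0 v=0
  t=2 PE[2][0]: acc=32 h=8 v=4
  t=3 PE[2][0]: acc=68 h=6 v=6
  t=4 PE[2][0]: acc=82 h=2 v=7

(row, col, cycle) = (2, 0, 4)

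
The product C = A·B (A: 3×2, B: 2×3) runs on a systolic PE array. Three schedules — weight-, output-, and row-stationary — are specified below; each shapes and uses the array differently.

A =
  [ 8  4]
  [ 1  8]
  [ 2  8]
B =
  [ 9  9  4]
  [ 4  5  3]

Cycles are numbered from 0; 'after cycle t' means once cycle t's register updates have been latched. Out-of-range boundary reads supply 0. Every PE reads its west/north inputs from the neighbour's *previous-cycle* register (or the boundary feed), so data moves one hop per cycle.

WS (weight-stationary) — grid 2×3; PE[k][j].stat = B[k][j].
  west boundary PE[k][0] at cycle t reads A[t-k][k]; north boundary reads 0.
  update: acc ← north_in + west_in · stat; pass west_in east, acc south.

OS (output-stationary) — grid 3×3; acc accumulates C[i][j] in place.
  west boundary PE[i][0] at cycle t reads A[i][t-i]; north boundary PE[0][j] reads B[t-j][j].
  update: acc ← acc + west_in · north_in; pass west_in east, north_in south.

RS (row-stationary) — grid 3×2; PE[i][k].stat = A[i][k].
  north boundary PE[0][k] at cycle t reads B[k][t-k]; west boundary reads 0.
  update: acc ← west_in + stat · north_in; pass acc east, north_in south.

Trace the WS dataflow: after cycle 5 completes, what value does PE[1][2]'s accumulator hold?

WS 2×3: PE[1][2] cycle-by-cycle (with neighbour feeds):
  @0  [0,2]  acc 0  |  →0  ↓0
  @0  [1,1]  acc 0  |  →0  ↓0
  @0  [1,2]  acc 0  |  →0  ↓0
  @1  [0,2]  acc 0  |  →0  ↓0
  @1  [1,1]  acc 0  |  →0  ↓0
  @1  [1,2]  acc 0  |  →0  ↓0
  @2  [0,2]  acc 32  |  →8  ↓32
  @2  [1,1]  acc 92  |  →4  ↓92
  @2  [1,2]  acc 0  |  →0  ↓0
  @3  [0,2]  acc 4  |  →1  ↓4
  @3  [1,1]  acc 49  |  →8  ↓49
  @3  [1,2]  acc 44  |  →4  ↓44
  @4  [0,2]  acc 8  |  →2  ↓8
  @4  [1,1]  acc 58  |  →8  ↓58
  @4  [1,2]  acc 28  |  →8  ↓28
  @5  [0,2]  acc 0  |  →0  ↓0
  @5  [1,1]  acc 0  |  →0  ↓0
  @5  [1,2]  acc 32  |  →8  ↓32

PE[1][2].acc = 32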